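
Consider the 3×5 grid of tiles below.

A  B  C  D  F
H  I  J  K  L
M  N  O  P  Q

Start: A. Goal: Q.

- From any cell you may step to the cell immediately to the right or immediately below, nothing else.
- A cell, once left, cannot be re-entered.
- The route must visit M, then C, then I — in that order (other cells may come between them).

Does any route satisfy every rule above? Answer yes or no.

C lies above M, so going from M to C would need an upward move — but moves only go right/down, so M cannot be visited before C.

no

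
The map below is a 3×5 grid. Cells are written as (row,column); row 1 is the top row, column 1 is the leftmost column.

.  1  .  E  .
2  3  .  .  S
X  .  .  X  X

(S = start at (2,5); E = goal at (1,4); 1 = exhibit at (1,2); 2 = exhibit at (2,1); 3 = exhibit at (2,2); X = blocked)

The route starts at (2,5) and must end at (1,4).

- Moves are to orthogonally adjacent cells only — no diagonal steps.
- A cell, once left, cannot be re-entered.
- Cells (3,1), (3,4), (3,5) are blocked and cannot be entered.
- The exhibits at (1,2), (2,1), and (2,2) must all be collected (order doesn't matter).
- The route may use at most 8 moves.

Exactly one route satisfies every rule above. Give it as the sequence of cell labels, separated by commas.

(2,5), (2,4), (2,3), (2,2), (2,1), (1,1), (1,2), (1,3), (1,4)

The budget equals the shortest possible length, so every move has to be on a shortest route through the required cells.
Route from (2,5): left 4 to (2,1), up 1 to (1,1), right 3 to (1,4) — 8 moves in all.
Check: all required cells visited; 8 ≤ 8 moves.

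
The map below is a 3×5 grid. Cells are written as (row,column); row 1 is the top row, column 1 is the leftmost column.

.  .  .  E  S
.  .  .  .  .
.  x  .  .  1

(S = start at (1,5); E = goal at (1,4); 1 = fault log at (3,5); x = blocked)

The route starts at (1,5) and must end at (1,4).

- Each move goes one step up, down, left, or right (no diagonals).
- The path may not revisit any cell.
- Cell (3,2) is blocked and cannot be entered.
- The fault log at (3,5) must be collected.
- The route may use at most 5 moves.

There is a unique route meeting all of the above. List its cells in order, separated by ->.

(1,5) -> (2,5) -> (3,5) -> (3,4) -> (2,4) -> (1,4)

The 5-move cap with required stops at (3,5) leaves no slack for detours.
Route from (1,5): 2× down (reaching (3,5)), left to (3,4), 2× up (reaching (1,4)) — 5 moves in all.
Check: all required cells visited; 5 ≤ 5 moves.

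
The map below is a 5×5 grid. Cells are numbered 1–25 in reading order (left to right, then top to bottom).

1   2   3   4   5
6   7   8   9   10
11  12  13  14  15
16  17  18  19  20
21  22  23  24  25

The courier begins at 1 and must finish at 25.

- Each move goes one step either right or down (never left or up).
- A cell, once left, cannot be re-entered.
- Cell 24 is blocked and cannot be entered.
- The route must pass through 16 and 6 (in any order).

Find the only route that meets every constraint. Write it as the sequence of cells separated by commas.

1, 6, 11, 16, 17, 18, 19, 20, 25

Moves only go right or down, so the column and row indices never decrease.
Route from 1: down 3 to 16, right 4 to 20, down 1 to 25 — 8 moves in all.
Check: all required cells visited.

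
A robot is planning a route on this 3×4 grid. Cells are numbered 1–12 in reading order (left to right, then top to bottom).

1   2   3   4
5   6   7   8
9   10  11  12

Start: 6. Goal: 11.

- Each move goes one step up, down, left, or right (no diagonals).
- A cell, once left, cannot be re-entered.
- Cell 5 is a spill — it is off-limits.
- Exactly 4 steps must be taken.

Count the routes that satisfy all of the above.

2

Need simple routes of exactly 4 moves from 6 to 11 (Manhattan distance 2, so 1 moves are spent on a detour and 1 undoing it).
Enumerating: 6 2 3 7 11 | 6 7 8 12 11.
That gives 2 routes.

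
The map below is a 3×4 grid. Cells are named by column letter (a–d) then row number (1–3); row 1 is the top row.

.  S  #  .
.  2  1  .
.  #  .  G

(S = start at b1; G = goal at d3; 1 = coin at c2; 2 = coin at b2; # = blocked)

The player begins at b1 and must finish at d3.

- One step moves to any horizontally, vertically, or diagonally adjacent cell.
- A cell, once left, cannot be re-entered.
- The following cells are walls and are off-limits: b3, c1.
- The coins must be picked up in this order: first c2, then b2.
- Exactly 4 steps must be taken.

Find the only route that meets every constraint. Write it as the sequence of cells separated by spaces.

The waypoints must appear in the order c2, b2, with no cell reused.
Route from b1: down-right to c2, left to b2, down-right to c3, right to d3 — 4 moves in all.
Check: order respected (1 at step 1, 2 at step 2); 4 moves as required.

b1 c2 b2 c3 d3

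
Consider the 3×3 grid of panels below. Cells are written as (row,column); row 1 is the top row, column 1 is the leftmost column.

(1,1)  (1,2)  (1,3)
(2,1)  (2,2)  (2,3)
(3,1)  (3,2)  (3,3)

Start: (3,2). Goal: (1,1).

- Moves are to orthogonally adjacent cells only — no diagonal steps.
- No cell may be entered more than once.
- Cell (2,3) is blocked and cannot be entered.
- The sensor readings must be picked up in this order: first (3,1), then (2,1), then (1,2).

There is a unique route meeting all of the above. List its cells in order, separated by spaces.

The waypoints must appear in the order (3,1), (2,1), (1,2), with no cell reused.
Route from (3,2): left to (3,1), up to (2,1), right to (2,2), up to (1,2), left to (1,1) — 5 moves in all.
Check: order respected ((3,1) at step 1, (2,1) at step 2, (1,2) at step 4).

(3,2) (3,1) (2,1) (2,2) (1,2) (1,1)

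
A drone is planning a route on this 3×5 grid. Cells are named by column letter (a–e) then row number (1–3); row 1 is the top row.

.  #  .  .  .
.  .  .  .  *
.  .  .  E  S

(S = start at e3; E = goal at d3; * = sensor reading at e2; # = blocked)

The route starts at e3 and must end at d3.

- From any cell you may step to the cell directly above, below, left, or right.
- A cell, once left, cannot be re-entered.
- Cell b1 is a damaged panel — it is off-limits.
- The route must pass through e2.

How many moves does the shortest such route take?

Any route passes through e2 somewhere between e3 and d3. Summing Manhattan distances along the two legs (e3 → e2 → d3) gives a lower bound of 1 + 2 = 3 moves.
A route of 3 moves achieves this: e3 → e2 → d2 → d3.
Since 3 matches the lower bound, it is optimal.

3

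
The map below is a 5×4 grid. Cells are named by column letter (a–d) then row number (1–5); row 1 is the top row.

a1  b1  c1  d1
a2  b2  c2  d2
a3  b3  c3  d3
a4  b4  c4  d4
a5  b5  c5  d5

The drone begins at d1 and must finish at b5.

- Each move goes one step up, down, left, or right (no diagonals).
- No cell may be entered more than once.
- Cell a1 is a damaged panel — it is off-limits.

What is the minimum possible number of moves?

The Manhattan distance from d1 to b5 is |1−5| + |4−2| = 6, so at least 6 moves are needed.
A route of 6 moves achieves this: d1 → d2 → d3 → d4 → d5 → c5 → b5.
Since 6 matches the lower bound, it is optimal.

6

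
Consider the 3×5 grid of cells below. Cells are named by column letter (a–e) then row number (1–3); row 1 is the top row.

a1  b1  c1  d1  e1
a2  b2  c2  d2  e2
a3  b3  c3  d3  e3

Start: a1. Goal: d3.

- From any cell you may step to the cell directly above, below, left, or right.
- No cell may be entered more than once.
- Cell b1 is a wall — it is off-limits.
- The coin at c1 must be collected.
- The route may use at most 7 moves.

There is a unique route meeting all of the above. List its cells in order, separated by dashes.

Any route must reach c1 and still end at d3 within 7 moves, so the order of the required stops is forced.
Route from a1: down to a2, 2× right (reaching c2), up to c1, right to d1, 2× down (reaching d3) — 7 moves in all.
Check: all required cells visited; 7 ≤ 7 moves.

a1 - a2 - b2 - c2 - c1 - d1 - d2 - d3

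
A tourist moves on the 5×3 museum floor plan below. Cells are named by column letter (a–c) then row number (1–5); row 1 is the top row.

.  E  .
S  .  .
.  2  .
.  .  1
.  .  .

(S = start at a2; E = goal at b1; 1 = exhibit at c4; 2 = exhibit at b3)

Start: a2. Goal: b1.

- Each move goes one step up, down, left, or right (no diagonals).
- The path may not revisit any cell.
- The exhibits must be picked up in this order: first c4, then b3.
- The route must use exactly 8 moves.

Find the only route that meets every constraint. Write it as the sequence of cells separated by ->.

The waypoints must appear in the order c4, b3, with no cell reused.
Route from a2: down 2 to a4, right 2 to c4, up 1 to c3, left 1 to b3, up 2 to b1 — 8 moves in all.
Check: order respected (1 at step 4, 2 at step 6); 8 moves as required.

a2 -> a3 -> a4 -> b4 -> c4 -> c3 -> b3 -> b2 -> b1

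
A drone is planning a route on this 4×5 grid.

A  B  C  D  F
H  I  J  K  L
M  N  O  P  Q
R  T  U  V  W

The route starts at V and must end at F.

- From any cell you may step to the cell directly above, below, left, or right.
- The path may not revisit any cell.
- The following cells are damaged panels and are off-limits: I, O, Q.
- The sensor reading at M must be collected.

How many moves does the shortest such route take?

Any route passes through M somewhere between V and F. Summing Manhattan distances along the two legs (V → M → F) gives a lower bound of 4 + 6 = 10 moves.
A route of 10 moves achieves this: V → U → T → N → M → H → A → B → C → D → F.
Since 10 matches the lower bound, it is optimal.

10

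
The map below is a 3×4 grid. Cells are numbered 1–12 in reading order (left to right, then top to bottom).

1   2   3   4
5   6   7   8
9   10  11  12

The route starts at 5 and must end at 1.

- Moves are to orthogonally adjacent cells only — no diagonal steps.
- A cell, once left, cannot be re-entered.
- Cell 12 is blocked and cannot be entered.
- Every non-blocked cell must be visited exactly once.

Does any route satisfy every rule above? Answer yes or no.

no

Colour the cells like a checkerboard: each orthogonal step flips colour, so a Hamiltonian route alternates colours. Here there are 6 cells of one colour and 5 of the other, with start on the opposite colour to the goal — the counts and endpoints can't be arranged into an alternating sequence of length 11, so no Hamiltonian route exists.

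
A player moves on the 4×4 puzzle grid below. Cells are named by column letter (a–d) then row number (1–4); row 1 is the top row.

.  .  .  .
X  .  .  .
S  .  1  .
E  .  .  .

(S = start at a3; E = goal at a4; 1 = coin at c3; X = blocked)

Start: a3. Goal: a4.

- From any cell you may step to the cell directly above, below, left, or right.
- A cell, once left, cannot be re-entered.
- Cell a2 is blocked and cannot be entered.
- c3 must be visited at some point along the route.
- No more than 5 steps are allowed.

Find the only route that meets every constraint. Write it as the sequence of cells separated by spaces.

a3 b3 c3 c4 b4 a4

Any route must reach c3 and still end at a4 within 5 moves, so the order of the required stops is forced.
Route from a3: right 2 to c3, down 1 to c4, left 2 to a4 — 5 moves in all.
Check: all required cells visited; 5 ≤ 5 moves.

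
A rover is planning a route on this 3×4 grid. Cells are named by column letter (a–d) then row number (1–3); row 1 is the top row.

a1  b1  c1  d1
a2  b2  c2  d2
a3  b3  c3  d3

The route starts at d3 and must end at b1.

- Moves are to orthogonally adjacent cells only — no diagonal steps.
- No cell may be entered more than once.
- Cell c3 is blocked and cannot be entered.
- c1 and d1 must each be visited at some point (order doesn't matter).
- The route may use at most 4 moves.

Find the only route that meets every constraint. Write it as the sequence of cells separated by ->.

The 4-move cap with required stops at c1, d1 leaves no slack for detours.
Route from d3: 2× up (reaching d1), 2× left (reaching b1) — 4 moves in all.
Check: all required cells visited; 4 ≤ 4 moves.

d3 -> d2 -> d1 -> c1 -> b1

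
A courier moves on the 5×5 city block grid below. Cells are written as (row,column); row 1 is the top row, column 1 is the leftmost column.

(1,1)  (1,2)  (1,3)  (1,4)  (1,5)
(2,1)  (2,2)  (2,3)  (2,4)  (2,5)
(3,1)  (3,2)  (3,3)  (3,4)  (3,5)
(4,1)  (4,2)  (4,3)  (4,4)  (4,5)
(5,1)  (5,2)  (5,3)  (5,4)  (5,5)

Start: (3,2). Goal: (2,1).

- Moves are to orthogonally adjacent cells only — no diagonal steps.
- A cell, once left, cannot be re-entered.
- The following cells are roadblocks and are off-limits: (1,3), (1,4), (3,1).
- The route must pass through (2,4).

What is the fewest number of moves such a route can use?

Any route passes through (2,4) somewhere between (3,2) and (2,1). Summing Manhattan distances along the two legs ((3,2) → (2,4) → (2,1)) gives a lower bound of 3 + 3 = 6 moves.
A route of 6 moves achieves this: (3,2) → (3,3) → (3,4) → (2,4) → (2,3) → (2,2) → (2,1).
Since 6 matches the lower bound, it is optimal.

6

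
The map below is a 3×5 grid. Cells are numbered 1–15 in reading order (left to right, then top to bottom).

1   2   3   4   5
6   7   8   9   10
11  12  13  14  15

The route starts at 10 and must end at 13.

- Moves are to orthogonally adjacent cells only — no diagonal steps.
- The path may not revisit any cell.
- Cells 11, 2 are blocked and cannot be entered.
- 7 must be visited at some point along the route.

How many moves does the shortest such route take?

5

Any route passes through 7 somewhere between 10 and 13. Summing Manhattan distances along the two legs (10 → 7 → 13) gives a lower bound of 3 + 2 = 5 moves.
A route of 5 moves achieves this: 10 → 9 → 8 → 7 → 12 → 13.
Since 5 matches the lower bound, it is optimal.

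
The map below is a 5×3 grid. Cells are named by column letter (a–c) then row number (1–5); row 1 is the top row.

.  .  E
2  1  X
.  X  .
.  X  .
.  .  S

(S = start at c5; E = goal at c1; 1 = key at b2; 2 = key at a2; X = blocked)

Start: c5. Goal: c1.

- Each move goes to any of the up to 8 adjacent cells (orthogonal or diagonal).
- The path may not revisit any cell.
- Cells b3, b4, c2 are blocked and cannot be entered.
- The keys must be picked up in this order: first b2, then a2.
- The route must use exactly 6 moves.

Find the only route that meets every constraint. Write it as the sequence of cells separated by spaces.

c5 c4 c3 b2 a2 b1 c1

The waypoints must appear in the order b2, a2, with no cell reused.
Route from c5: 2× up (reaching c3), up-left to b2, left to a2, up-right to b1, right to c1 — 6 moves in all.
Check: order respected (1 at step 3, 2 at step 4); 6 moves as required.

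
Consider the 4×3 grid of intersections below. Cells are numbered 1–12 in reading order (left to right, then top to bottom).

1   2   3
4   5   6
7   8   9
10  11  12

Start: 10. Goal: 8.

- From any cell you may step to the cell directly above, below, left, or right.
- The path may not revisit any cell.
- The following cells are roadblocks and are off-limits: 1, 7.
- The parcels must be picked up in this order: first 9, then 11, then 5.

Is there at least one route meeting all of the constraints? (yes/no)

no

Ignoring the required order, 2 revisit-free routes from 10 to 8 pass through all of 9, 11, and 5; the waypoint orders that occur are 11 → 9 → 5 (2) — never 9 → 11 → 5.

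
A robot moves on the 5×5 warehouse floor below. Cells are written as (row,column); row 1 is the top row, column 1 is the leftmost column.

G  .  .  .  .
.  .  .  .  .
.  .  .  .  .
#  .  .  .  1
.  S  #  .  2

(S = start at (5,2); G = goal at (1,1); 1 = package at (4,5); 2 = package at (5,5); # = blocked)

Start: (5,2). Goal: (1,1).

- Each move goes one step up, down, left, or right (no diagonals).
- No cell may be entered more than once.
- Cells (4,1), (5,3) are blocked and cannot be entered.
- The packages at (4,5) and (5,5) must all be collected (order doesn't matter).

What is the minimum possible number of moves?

13

Any route passes through (4,5) and (5,5) in some order between (5,2) and (1,1). Summing Manhattan distances along each leg and taking the cheapest ordering ((5,2) → (5,5) → (4,5) → (1,1)) gives a lower bound of 3 + 1 + 7 = 11 moves.
That bound ignores the blocked cells. Measuring each leg by the fewest moves that actually steer around them ((5,2)→(4,5): 4; (4,5)→(5,5): 1; (5,5)→(1,1): 8) raises the lower bound to 13.
A route of 13 moves exists: (5,2) → (4,2) → (4,3) → (4,4) → (5,4) → (5,5) → (4,5) → (3,5) → (2,5) → (1,5) → (1,4) → (1,3) → (1,2) → (1,1).
Since 13 matches that lower bound, it is optimal.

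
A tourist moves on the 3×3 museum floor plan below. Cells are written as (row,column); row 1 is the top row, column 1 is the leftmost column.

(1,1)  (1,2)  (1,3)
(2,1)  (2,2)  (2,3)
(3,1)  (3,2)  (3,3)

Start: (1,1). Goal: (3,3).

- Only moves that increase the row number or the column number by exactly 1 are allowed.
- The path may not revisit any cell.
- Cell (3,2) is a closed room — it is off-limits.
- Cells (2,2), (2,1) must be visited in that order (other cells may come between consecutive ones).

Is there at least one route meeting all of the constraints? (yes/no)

(2,1) lies to the left of (2,2), so going from (2,2) to (2,1) would need a leftward move — but moves only go right/down, so (2,2) cannot be visited before (2,1).

no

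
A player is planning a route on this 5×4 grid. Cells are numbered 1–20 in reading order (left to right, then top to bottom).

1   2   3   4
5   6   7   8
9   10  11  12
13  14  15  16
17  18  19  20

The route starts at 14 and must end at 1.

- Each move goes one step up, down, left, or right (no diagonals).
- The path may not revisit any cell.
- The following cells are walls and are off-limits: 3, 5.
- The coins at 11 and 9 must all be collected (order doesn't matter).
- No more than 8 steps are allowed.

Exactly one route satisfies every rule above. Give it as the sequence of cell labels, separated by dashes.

The budget equals the shortest possible length, so every move has to be on a shortest route through the required cells.
Route from 14: left 1 to 13, up 1 to 9, right 2 to 11, up 1 to 7, left 1 to 6, up 1 to 2, left 1 to 1 — 8 moves in all.
Check: all required cells visited; 8 ≤ 8 moves.

14 - 13 - 9 - 10 - 11 - 7 - 6 - 2 - 1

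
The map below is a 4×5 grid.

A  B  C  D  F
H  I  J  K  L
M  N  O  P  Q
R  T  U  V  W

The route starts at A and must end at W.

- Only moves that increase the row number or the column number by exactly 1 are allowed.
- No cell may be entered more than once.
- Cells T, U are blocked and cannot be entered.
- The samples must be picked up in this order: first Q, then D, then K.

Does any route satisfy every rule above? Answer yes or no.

no

D lies above Q, so going from Q to D would need an upward move — but moves only go right/down, so Q cannot be visited before D.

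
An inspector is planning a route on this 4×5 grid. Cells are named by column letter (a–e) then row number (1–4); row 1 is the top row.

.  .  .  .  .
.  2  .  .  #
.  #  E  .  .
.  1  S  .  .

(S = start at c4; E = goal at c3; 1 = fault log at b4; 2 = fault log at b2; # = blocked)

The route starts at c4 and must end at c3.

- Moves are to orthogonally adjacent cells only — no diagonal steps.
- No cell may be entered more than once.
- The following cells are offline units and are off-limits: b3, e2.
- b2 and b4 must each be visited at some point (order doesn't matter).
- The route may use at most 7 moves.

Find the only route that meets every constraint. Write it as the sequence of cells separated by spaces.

The budget equals the shortest possible length, so every move has to be on a shortest route through the required cells.
Route from c4: 2× left (reaching a4), 2× up (reaching a2), 2× right (reaching c2), down to c3 — 7 moves in all.
Check: all required cells visited; 7 ≤ 7 moves.

c4 b4 a4 a3 a2 b2 c2 c3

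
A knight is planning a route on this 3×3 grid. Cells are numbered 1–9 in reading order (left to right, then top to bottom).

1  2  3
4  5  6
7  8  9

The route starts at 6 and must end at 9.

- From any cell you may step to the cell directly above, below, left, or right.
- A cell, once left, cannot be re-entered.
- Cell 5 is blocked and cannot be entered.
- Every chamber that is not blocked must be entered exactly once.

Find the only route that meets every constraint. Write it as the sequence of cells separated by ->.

6 -> 3 -> 2 -> 1 -> 4 -> 7 -> 8 -> 9

Need to visit all 8 open cells exactly once, starting at 6 and ending at 9.
Cell 8 has only two open neighbours (7 and 9), so the path must pass straight through it: one of those is the cell it's entered from and the other is where it exits.
Route from 6: up to 3, 2× left (reaching 1), 2× down (reaching 7), 2× right (reaching 9) — 7 moves in all.
Check: all 8 open cells covered.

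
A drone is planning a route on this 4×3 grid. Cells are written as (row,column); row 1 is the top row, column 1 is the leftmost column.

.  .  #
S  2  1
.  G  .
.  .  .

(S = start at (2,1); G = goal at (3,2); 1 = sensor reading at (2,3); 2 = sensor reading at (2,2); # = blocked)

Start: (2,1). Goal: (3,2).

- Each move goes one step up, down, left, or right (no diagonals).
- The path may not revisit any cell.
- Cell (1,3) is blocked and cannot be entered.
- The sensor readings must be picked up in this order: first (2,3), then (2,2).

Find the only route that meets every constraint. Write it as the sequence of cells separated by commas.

(2,1), (3,1), (4,1), (4,2), (4,3), (3,3), (2,3), (2,2), (3,2)

The waypoints must appear in the order (2,3), (2,2), with no cell reused.
Route from (2,1): 2× down (reaching (4,1)), 2× right (reaching (4,3)), 2× up (reaching (2,3)), left to (2,2), down to (3,2) — 8 moves in all.
Check: order respected (1 at step 6, 2 at step 7).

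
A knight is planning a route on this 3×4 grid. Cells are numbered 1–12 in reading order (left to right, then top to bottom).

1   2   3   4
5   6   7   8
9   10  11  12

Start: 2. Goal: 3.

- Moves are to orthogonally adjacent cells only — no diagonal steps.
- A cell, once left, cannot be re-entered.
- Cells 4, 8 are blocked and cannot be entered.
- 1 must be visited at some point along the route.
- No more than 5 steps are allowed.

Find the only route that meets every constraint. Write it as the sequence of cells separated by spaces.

2 1 5 6 7 3

Any route must reach 1 and still end at 3 within 5 moves, so the order of the required stops is forced.
Route from 2: left 1 to 1, down 1 to 5, right 2 to 7, up 1 to 3 — 5 moves in all.
Check: all required cells visited; 5 ≤ 5 moves.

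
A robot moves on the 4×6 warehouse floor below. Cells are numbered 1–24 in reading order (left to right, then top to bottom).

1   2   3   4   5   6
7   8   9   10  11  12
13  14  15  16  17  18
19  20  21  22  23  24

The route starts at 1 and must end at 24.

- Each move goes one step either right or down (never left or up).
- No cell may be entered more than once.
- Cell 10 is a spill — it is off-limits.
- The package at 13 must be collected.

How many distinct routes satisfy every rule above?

6

A right/down-only route from 1 to 24 makes exactly 3 down-moves and 5 right-moves in some order.
With no other constraints that would be C(8,3) = 56 routes.
Split at 13 and multiply the segment counts (each segment already excludes blocked cells): 1→13: 1; 13→24: 6; product = 6.
That gives 6 routes.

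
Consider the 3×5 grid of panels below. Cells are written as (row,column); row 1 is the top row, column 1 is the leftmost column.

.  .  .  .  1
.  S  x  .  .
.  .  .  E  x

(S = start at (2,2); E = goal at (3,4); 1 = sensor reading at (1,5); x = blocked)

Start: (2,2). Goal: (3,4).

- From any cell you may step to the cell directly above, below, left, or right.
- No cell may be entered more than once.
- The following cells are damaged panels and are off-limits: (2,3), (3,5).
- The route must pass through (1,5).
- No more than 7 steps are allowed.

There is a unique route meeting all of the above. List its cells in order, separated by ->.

(2,2) -> (1,2) -> (1,3) -> (1,4) -> (1,5) -> (2,5) -> (2,4) -> (3,4)

The budget equals the shortest possible length, so every move has to be on a shortest route through the required cells.
Route from (2,2): up to (1,2), 3× right (reaching (1,5)), down to (2,5), left to (2,4), down to (3,4) — 7 moves in all.
Check: all required cells visited; 7 ≤ 7 moves.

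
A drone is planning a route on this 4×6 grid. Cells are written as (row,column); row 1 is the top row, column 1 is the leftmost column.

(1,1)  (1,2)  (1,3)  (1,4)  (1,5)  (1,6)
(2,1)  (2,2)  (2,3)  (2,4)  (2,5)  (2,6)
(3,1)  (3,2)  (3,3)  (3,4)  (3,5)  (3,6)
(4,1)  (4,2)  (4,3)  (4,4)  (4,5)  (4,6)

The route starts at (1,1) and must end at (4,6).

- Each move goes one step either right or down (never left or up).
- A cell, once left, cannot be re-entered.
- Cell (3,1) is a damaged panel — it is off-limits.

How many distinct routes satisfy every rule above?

50

A right/down-only route from (1,1) to (4,6) makes exactly 3 down-moves and 5 right-moves in some order.
With no other constraints that would be C(8,3) = 56 routes.
Subtract routes through each blocked cell (inclusion–exclusion for overlaps): − through (3,1): 6 → 50.
That gives 50 routes.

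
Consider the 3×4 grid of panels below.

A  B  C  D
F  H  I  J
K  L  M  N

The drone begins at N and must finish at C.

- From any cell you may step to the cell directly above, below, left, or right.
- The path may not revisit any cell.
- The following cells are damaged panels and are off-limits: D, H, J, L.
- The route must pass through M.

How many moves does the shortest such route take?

Any route passes through M somewhere between N and C. Summing Manhattan distances along the two legs (N → M → C) gives a lower bound of 1 + 2 = 3 moves.
A route of 3 moves achieves this: N → M → I → C.
Since 3 matches the lower bound, it is optimal.

3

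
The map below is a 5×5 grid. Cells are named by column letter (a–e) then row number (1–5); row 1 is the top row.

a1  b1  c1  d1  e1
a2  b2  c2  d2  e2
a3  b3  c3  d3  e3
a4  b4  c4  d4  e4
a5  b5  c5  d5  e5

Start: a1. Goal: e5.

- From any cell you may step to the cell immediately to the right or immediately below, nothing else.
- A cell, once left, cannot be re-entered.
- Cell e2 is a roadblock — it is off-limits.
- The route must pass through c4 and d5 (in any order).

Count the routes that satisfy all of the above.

20

A right/down-only route from a1 to e5 makes exactly 4 down-moves and 4 right-moves in some order.
With no other constraints that would be C(8,4) = 70 routes.
A monotone route can only reach the required cells in the order c4, d5, so split there and multiply the segment counts (each segment already excludes blocked cells): a1→c4: 10; c4→d5: 2; d5→e5: 1; product = 20.
That gives 20 routes.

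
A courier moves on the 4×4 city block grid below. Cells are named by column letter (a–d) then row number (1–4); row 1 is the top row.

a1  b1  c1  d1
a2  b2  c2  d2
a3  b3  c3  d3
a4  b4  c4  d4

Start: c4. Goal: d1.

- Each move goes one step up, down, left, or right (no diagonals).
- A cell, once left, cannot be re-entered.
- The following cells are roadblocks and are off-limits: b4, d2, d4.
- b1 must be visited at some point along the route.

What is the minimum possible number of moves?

Any route passes through b1 somewhere between c4 and d1. Summing Manhattan distances along the two legs (c4 → b1 → d1) gives a lower bound of 4 + 2 = 6 moves.
A route of 6 moves achieves this: c4 → c3 → c2 → b2 → b1 → c1 → d1.
Since 6 matches the lower bound, it is optimal.

6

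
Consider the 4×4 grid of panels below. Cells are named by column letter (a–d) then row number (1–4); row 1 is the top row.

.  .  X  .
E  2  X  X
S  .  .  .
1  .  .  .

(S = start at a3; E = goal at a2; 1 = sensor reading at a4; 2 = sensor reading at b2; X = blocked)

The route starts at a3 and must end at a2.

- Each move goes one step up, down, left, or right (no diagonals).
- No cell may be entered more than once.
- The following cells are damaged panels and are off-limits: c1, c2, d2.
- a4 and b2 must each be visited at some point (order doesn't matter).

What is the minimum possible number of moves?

5

Any route passes through a4 and b2 in some order between a3 and a2. Summing Manhattan distances along each leg and taking the cheapest ordering (a3 → a4 → b2 → a2) gives a lower bound of 1 + 3 + 1 = 5 moves.
A route of 5 moves achieves this: a3 → a4 → b4 → b3 → b2 → a2.
Since 5 matches the lower bound, it is optimal.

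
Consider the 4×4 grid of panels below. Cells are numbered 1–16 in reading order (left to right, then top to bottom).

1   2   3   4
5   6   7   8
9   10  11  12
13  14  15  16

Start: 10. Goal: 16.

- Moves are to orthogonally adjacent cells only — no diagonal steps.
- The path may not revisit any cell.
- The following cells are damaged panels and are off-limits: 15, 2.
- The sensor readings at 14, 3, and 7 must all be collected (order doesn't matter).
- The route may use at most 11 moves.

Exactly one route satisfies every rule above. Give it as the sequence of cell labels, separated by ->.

10 -> 14 -> 13 -> 9 -> 5 -> 6 -> 7 -> 3 -> 4 -> 8 -> 12 -> 16

The 11-move cap with required stops at 14, 3, 7 leaves no slack for detours.
Route from 10: down to 14, left to 13, 2× up (reaching 5), 2× right (reaching 7), up to 3, right to 4, 3× down (reaching 16) — 11 moves in all.
Check: all required cells visited; 11 ≤ 11 moves.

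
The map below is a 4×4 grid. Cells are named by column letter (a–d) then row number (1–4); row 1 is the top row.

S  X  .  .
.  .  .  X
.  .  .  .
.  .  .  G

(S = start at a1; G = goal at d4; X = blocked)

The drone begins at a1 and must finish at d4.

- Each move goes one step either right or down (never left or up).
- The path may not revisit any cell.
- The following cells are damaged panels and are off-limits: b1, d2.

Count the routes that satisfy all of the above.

9

A right/down-only route from a1 to d4 makes exactly 3 down-moves and 3 right-moves in some order.
With no other constraints that would be C(6,3) = 20 routes.
Subtract routes through each blocked cell (inclusion–exclusion for overlaps): − through b1: 10 − through d2: 4 + through b1&d2: 3 → 9.
That gives 9 routes.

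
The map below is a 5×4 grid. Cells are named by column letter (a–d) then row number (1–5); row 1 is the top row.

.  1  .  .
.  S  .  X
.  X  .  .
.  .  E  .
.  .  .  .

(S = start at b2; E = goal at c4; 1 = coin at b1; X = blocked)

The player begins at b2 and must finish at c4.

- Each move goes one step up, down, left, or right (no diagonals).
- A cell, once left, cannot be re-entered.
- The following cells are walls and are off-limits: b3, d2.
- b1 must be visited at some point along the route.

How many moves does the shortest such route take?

5

Any route passes through b1 somewhere between b2 and c4. Summing Manhattan distances along the two legs (b2 → b1 → c4) gives a lower bound of 1 + 4 = 5 moves.
A route of 5 moves achieves this: b2 → b1 → c1 → c2 → c3 → c4.
Since 5 matches the lower bound, it is optimal.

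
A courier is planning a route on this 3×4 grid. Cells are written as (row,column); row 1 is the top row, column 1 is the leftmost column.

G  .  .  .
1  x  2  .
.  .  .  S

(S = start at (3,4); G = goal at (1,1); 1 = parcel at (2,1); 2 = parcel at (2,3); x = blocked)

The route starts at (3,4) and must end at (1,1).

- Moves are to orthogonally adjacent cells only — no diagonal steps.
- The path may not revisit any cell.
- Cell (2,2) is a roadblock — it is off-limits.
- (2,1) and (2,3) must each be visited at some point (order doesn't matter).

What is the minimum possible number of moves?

Any route passes through (2,1) and (2,3) in some order between (3,4) and (1,1). Summing Manhattan distances along each leg and taking the cheapest ordering ((3,4) → (2,3) → (2,1) → (1,1)) gives a lower bound of 2 + 2 + 1 = 5 moves.
That bound ignores the blocked cells. Measuring each leg by the fewest moves that actually steer around them ((3,4)→(2,3): 2; (2,3)→(2,1): 4; (2,1)→(1,1): 1) raises the lower bound to 7.
A route of 7 moves exists: (3,4) → (2,4) → (2,3) → (3,3) → (3,2) → (3,1) → (2,1) → (1,1).
Since 7 matches that lower bound, it is optimal.

7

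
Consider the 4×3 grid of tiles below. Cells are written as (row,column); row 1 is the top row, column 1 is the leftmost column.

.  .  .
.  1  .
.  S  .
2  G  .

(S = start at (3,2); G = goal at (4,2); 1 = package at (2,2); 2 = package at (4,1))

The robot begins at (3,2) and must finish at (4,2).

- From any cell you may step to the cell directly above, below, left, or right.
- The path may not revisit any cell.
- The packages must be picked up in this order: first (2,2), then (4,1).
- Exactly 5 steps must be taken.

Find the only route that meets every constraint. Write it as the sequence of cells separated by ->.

The waypoints must appear in the order (2,2), (4,1), with no cell reused.
Route from (3,2): up 1 to (2,2), left 1 to (2,1), down 2 to (4,1), right 1 to (4,2) — 5 moves in all.
Check: order respected (1 at step 1, 2 at step 4); 5 moves as required.

(3,2) -> (2,2) -> (2,1) -> (3,1) -> (4,1) -> (4,2)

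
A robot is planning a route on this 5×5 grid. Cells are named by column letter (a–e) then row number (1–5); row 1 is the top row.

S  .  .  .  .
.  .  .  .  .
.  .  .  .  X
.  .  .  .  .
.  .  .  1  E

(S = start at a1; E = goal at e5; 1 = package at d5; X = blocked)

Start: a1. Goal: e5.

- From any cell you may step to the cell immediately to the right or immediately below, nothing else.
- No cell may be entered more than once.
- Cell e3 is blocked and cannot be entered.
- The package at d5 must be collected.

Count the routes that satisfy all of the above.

A right/down-only route from a1 to e5 makes exactly 4 down-moves and 4 right-moves in some order.
With no other constraints that would be C(8,4) = 70 routes.
Split at d5 and multiply the segment counts (each segment already excludes blocked cells): a1→d5: 35; d5→e5: 1; product = 35.
That gives 35 routes.

35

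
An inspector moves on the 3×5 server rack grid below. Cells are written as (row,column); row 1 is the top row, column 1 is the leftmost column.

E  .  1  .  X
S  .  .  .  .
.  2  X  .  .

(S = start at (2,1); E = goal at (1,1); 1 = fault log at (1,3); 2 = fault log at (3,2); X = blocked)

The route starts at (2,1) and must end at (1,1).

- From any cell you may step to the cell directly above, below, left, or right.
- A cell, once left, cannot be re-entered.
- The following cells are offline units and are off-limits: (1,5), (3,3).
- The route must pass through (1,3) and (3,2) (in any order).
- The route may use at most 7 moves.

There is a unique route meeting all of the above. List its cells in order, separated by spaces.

Any route must reach (1,3) and (3,2) and still end at (1,1) within 7 moves, so the order of the required stops is forced.
Route from (2,1): down 1 to (3,1), right 1 to (3,2), up 1 to (2,2), right 1 to (2,3), up 1 to (1,3), left 2 to (1,1) — 7 moves in all.
Check: all required cells visited; 7 ≤ 7 moves.

(2,1) (3,1) (3,2) (2,2) (2,3) (1,3) (1,2) (1,1)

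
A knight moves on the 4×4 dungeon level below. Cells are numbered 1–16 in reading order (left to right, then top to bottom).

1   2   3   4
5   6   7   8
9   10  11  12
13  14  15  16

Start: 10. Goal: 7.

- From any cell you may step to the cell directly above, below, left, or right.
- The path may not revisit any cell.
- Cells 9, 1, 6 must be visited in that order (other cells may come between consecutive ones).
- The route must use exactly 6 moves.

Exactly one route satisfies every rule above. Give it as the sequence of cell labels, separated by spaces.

The waypoints must appear in the order 9, 1, 6, with no cell reused.
Route from 10: left 1 to 9, up 2 to 1, right 1 to 2, down 1 to 6, right 1 to 7 — 6 moves in all.
Check: order respected (9 at step 1, 1 at step 3, 6 at step 5); 6 moves as required.

10 9 5 1 2 6 7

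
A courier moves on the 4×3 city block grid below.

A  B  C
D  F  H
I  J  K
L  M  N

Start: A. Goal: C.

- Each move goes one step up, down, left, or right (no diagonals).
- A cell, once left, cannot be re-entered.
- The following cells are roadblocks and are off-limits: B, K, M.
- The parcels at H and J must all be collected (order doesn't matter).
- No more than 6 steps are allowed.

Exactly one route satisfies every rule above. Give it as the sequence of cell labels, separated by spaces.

Any route must reach H and J and still end at C within 6 moves, so the order of the required stops is forced.
Route from A: down 2 to I, right 1 to J, up 1 to F, right 1 to H, up 1 to C — 6 moves in all.
Check: all required cells visited; 6 ≤ 6 moves.

A D I J F H C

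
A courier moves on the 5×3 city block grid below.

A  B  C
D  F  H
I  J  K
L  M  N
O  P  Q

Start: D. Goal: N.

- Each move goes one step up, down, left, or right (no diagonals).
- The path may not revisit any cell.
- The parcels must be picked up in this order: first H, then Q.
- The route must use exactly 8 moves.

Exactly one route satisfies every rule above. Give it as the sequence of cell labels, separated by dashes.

The waypoints must appear in the order H, Q, with no cell reused.
Route from D: right 2 to H, down 1 to K, left 1 to J, down 2 to P, right 1 to Q, up 1 to N — 8 moves in all.
Check: order respected (H at step 2, Q at step 7); 8 moves as required.

D - F - H - K - J - M - P - Q - N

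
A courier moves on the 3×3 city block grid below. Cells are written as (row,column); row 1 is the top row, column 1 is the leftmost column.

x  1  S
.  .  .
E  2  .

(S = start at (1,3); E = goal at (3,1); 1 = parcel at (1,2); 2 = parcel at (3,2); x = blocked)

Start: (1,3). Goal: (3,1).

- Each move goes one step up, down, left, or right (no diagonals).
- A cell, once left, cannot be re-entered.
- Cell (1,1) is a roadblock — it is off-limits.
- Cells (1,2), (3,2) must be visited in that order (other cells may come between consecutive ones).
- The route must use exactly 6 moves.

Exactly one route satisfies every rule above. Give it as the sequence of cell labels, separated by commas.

(1,3), (1,2), (2,2), (2,3), (3,3), (3,2), (3,1)

The waypoints must appear in the order (1,2), (3,2), with no cell reused.
Route from (1,3): left 1 to (1,2), down 1 to (2,2), right 1 to (2,3), down 1 to (3,3), left 2 to (3,1) — 6 moves in all.
Check: order respected (1 at step 1, 2 at step 5); 6 moves as required.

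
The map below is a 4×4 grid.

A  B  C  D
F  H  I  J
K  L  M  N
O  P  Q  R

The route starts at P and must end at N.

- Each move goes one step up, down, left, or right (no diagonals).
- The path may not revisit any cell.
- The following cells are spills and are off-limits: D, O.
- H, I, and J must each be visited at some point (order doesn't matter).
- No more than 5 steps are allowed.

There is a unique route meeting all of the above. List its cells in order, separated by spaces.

Any route must reach H, I, and J and still end at N within 5 moves, so the order of the required stops is forced.
Route from P: 2× up (reaching H), 2× right (reaching J), down to N — 5 moves in all.
Check: all required cells visited; 5 ≤ 5 moves.

P L H I J N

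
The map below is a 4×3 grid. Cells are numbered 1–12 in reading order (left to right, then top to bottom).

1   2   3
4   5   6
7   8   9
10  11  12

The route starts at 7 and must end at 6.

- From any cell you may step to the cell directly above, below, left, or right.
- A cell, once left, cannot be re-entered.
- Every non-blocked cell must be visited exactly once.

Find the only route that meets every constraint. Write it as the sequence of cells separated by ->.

7 -> 10 -> 11 -> 12 -> 9 -> 8 -> 5 -> 4 -> 1 -> 2 -> 3 -> 6

Need to visit all 12 open cells exactly once, starting at 7 and ending at 6.
Cell 1 has only two open neighbours (4 and 2), so the path must pass straight through it: one of those is the cell it's entered from and the other is where it exits.
Route from 7: down to 10, 2× right (reaching 12), up to 9, left to 8, up to 5, left to 4, up to 1, 2× right (reaching 3), down to 6 — 11 moves in all.
Check: all 12 open cells covered.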